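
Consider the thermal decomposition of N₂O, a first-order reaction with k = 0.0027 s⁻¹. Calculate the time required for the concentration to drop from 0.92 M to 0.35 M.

357.9 s

Step 1: For first-order: t = ln([N₂O]₀/[N₂O])/k
Step 2: t = ln(0.92/0.35)/0.0027
Step 3: t = ln(2.629)/0.0027
Step 4: t = 0.9664/0.0027 = 357.9 s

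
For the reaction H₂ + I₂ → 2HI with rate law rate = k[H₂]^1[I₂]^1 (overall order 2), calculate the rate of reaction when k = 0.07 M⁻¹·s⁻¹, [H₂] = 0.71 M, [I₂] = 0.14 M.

0.006958 M/s

Step 1: The rate law is rate = k[H₂]^1[I₂]^1, overall order = 1+1 = 2
Step 2: Substitute values: rate = 0.07 × (0.71)^1 × (0.14)^1
Step 3: rate = 0.07 × 0.71 × 0.14 = 0.006958 M/s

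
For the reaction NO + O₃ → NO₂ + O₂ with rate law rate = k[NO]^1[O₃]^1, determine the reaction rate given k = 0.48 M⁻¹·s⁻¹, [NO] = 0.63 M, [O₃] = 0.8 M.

0.2419 M/s

Step 1: The rate law is rate = k[NO]^1[O₃]^1
Step 2: Substitute: rate = 0.48 × (0.63)^1 × (0.8)^1
Step 3: rate = 0.48 × 0.63 × 0.8 = 0.24192 M/s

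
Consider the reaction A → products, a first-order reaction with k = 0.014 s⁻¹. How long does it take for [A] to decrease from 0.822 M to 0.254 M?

83.89 s

Step 1: For first-order: t = ln([A]₀/[A])/k
Step 2: t = ln(0.822/0.254)/0.014
Step 3: t = ln(3.236)/0.014
Step 4: t = 1.174/0.014 = 83.89 s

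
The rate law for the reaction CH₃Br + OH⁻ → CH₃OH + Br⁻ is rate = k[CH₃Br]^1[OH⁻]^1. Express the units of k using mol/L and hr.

(mol/L)⁻¹·hr⁻¹

Step 1: Overall order = 1 + 1 = 2.
Step 2: rate has units mol/L·hr⁻¹; [CH₃Br]^1[OH⁻]^1 has units (mol/L)^2.
Step 3: k = rate/([CH₃Br]^1[OH⁻]^1), so units of k = (mol/L)^(1-2)·hr⁻¹ = (mol/L)⁻¹·hr⁻¹.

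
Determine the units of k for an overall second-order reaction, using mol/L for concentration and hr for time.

(mol/L)⁻¹·hr⁻¹

Step 1: For overall order n, rate = k × (concentration)^n.
Step 2: Rate has units mol/L·hr⁻¹; concentration term has units (mol/L)^2.
Step 3: k = rate / (concentration)^n, so units of k = (mol/L)^(1-2)·hr⁻¹ = (mol/L)⁻¹·hr⁻¹.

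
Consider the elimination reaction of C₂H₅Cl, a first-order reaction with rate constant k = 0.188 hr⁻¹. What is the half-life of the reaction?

3.687 hr

Step 1: For a first-order reaction, t₁/₂ = ln(2)/k
Step 2: t₁/₂ = ln(2)/0.188
Step 3: t₁/₂ = 0.6931/0.188 = 3.687 hr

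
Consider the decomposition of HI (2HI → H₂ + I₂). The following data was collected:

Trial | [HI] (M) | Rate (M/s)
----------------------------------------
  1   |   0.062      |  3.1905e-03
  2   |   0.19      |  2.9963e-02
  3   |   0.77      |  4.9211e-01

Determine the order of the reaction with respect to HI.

second order (2)

Step 1: Compare trials to find order n where rate₂/rate₁ = ([HI]₂/[HI]₁)^n
Step 2: rate₂/rate₁ = 2.9963e-02/3.1905e-03 = 9.391
Step 3: [HI]₂/[HI]₁ = 0.19/0.062 = 3.065
Step 4: n = ln(9.391)/ln(3.065) = 2.00 ≈ 2
Step 5: The reaction is second order in HI.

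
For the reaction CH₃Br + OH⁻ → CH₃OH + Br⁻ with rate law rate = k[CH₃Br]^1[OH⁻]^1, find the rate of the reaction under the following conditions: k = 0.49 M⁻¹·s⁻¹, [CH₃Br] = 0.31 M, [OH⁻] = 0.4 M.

0.06076 M/s

Step 1: The rate law is rate = k[CH₃Br]^1[OH⁻]^1
Step 2: Substitute: rate = 0.49 × (0.31)^1 × (0.4)^1
Step 3: rate = 0.49 × 0.31 × 0.4 = 0.06076 M/s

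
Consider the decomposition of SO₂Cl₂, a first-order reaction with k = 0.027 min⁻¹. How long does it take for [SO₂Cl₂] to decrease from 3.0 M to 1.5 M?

25.67 min

Step 1: For first-order: t = ln([SO₂Cl₂]₀/[SO₂Cl₂])/k
Step 2: t = ln(3.0/1.5)/0.027
Step 3: t = ln(2)/0.027
Step 4: t = 0.6931/0.027 = 25.67 min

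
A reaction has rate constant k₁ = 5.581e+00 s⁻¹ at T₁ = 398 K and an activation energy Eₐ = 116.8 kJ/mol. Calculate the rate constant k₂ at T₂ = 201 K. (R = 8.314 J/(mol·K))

5.273e-15 s⁻¹

Step 1: Use the two-temperature Arrhenius form: ln(k₂/k₁) = -Eₐ/R × (1/T₂ - 1/T₁)
Step 2: Convert Eₐ to J/mol: 116.8 kJ/mol = 116800 J/mol
Step 3: 1/T₂ - 1/T₁ = 1/201 - 1/398 = 2.462562e-03 K⁻¹
Step 4: ln(k₂/k₁) = -116800/8.314 × 2.462562e-03 = -34.59553
Step 5: k₂ = k₁ × exp(-34.59553) = 5.581e+00 × 9.44827e-16 = 5.273e-15 s⁻¹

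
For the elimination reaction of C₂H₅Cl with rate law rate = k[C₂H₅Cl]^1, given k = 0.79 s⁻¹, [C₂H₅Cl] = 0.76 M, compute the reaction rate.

0.6004 M/s

Step 1: Identify the rate law: rate = k[C₂H₅Cl]^1
Step 2: Substitute values: rate = 0.79 × (0.76)^1
Step 3: Calculate: rate = 0.79 × 0.76 = 0.6004 M/s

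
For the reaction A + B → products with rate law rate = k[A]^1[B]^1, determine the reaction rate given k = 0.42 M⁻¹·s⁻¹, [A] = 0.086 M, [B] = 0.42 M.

0.01517 M/s

Step 1: The rate law is rate = k[A]^1[B]^1
Step 2: Substitute: rate = 0.42 × (0.086)^1 × (0.42)^1
Step 3: rate = 0.42 × 0.086 × 0.42 = 0.0151704 M/s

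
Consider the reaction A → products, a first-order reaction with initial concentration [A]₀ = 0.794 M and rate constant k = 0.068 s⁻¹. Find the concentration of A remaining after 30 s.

0.1032 M

Step 1: For a first-order reaction: [A] = [A]₀ × e^(-kt)
Step 2: [A] = 0.794 × e^(-0.068 × 30)
Step 3: [A] = 0.794 × e^(-2.04)
Step 4: [A] = 0.794 × 0.130029 = 0.1032 M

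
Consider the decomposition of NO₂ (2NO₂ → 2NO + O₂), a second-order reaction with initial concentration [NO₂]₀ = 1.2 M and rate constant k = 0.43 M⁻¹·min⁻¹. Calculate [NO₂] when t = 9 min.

0.2126 M

Step 1: For a second-order reaction: 1/[NO₂] = 1/[NO₂]₀ + kt
Step 2: 1/[NO₂] = 1/1.2 + 0.43 × 9
Step 3: 1/[NO₂] = 0.8333 + 3.87 = 4.703
Step 4: [NO₂] = 1/4.703 = 0.2126 M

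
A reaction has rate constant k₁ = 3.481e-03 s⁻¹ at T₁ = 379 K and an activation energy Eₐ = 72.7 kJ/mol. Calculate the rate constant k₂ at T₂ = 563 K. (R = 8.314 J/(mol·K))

6.553e+00 s⁻¹

Step 1: Use the two-temperature Arrhenius form: ln(k₂/k₁) = -Eₐ/R × (1/T₂ - 1/T₁)
Step 2: Convert Eₐ to J/mol: 72.7 kJ/mol = 72700 J/mol
Step 3: 1/T₂ - 1/T₁ = 1/563 - 1/379 = -8.623235e-04 K⁻¹
Step 4: ln(k₂/k₁) = -72700/8.314 × -8.623235e-04 = 7.54040
Step 5: k₂ = k₁ × exp(7.54040) = 3.481e-03 × 1.88258e+03 = 6.553e+00 s⁻¹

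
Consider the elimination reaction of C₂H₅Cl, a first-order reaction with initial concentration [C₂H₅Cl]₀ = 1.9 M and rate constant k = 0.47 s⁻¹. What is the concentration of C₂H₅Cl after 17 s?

0.0006438 M

Step 1: For a first-order reaction: [C₂H₅Cl] = [C₂H₅Cl]₀ × e^(-kt)
Step 2: [C₂H₅Cl] = 1.9 × e^(-0.47 × 17)
Step 3: [C₂H₅Cl] = 1.9 × e^(-7.99)
Step 4: [C₂H₅Cl] = 1.9 × 0.000338834 = 0.0006438 M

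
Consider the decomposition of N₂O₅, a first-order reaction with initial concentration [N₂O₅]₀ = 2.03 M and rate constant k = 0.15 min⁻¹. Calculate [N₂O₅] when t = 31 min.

0.01941 M

Step 1: For a first-order reaction: [N₂O₅] = [N₂O₅]₀ × e^(-kt)
Step 2: [N₂O₅] = 2.03 × e^(-0.15 × 31)
Step 3: [N₂O₅] = 2.03 × e^(-4.65)
Step 4: [N₂O₅] = 2.03 × 0.0095616 = 0.01941 M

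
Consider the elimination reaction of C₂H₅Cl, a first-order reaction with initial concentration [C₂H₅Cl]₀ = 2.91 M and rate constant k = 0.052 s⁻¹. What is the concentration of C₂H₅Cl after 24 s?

0.8354 M

Step 1: For a first-order reaction: [C₂H₅Cl] = [C₂H₅Cl]₀ × e^(-kt)
Step 2: [C₂H₅Cl] = 2.91 × e^(-0.052 × 24)
Step 3: [C₂H₅Cl] = 2.91 × e^(-1.248)
Step 4: [C₂H₅Cl] = 2.91 × 0.287078 = 0.8354 M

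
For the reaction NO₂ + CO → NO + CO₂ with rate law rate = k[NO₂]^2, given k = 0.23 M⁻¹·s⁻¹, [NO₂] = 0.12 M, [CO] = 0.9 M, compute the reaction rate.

0.003312 M/s

Step 1: The rate law is rate = k[NO₂]^2
Step 2: Note that the rate does not depend on [CO] (zero order in CO).
Step 3: rate = 0.23 × (0.12)^2 = 0.003312 M/s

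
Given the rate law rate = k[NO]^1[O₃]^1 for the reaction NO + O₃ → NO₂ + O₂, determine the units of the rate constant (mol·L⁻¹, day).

(mol·L⁻¹)⁻¹·day⁻¹

Step 1: Overall order = 1 + 1 = 2.
Step 2: rate has units mol·L⁻¹·day⁻¹; [NO]^1[O₃]^1 has units (mol·L⁻¹)^2.
Step 3: k = rate/([NO]^1[O₃]^1), so units of k = (mol·L⁻¹)^(1-2)·day⁻¹ = (mol·L⁻¹)⁻¹·day⁻¹.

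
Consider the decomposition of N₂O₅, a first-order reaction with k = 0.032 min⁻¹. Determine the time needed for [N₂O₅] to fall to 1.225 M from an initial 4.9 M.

43.32 min

Step 1: For first-order: t = ln([N₂O₅]₀/[N₂O₅])/k
Step 2: t = ln(4.9/1.225)/0.032
Step 3: t = ln(4)/0.032
Step 4: t = 1.386/0.032 = 43.32 min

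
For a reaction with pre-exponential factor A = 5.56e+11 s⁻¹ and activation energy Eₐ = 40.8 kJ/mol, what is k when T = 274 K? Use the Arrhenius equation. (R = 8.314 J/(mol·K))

9.26e+03 s⁻¹

Step 1: Use the Arrhenius equation: k = A × exp(-Eₐ/RT)
Step 2: Convert Eₐ to J/mol: 40.8 kJ/mol = 40800 J/mol
Step 3: Calculate the exponent: -Eₐ/(RT) = -40800/(8.314 × 274) = -17.91016
Step 4: k = 5.56e+11 × exp(-17.91016)
Step 5: k = 5.56e+11 × 1.66616e-08 = 9.2638e+03 s⁻¹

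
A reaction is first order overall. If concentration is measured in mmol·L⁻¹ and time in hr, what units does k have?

hr⁻¹

Step 1: For overall order n, rate = k × (concentration)^n.
Step 2: Rate has units mmol·L⁻¹·hr⁻¹; concentration term has units (mmol·L⁻¹)^1.
Step 3: k = rate / (concentration)^n, so units of k = (mmol·L⁻¹)^(1-1)·hr⁻¹ = hr⁻¹.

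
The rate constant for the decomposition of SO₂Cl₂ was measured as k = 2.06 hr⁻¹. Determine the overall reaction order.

first order (1)

Step 1: The units of k for an nth-order reaction are (concentration)^(1-n)·(time)⁻¹.
Step 2: Here k has units hr⁻¹, so the concentration exponent is 0.
Step 3: 1 - n = 0 ⇒ n = 1. The reaction is first order.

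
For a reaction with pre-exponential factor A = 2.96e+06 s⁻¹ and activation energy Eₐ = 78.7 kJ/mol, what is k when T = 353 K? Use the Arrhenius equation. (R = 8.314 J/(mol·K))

6.69e-06 s⁻¹

Step 1: Use the Arrhenius equation: k = A × exp(-Eₐ/RT)
Step 2: Convert Eₐ to J/mol: 78.7 kJ/mol = 78700 J/mol
Step 3: Calculate the exponent: -Eₐ/(RT) = -78700/(8.314 × 353) = -26.81575
Step 4: k = 2.96e+06 × exp(-26.81575)
Step 5: k = 2.96e+06 × 2.25979e-12 = 6.6890e-06 s⁻¹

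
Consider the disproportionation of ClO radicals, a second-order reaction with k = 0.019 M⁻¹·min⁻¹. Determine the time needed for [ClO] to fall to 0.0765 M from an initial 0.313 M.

519.8 min

Step 1: For second-order: t = (1/[ClO] - 1/[ClO]₀)/k
Step 2: t = (1/0.0765 - 1/0.313)/0.019
Step 3: t = (13.07 - 3.195)/0.019
Step 4: t = 9.877/0.019 = 519.8 min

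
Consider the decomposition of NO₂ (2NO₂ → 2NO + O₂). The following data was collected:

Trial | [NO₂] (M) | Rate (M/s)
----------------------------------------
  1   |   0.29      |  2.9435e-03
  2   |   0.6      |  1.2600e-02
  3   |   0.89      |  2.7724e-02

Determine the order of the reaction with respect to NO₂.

second order (2)

Step 1: Compare trials to find order n where rate₂/rate₁ = ([NO₂]₂/[NO₂]₁)^n
Step 2: rate₂/rate₁ = 1.2600e-02/2.9435e-03 = 4.281
Step 3: [NO₂]₂/[NO₂]₁ = 0.6/0.29 = 2.069
Step 4: n = ln(4.281)/ln(2.069) = 2.00 ≈ 2
Step 5: The reaction is second order in NO₂.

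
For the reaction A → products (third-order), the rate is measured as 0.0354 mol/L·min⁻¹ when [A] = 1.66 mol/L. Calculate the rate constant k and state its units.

0.007739 (mol/L)⁻²·min⁻¹

Step 1: rate = k[A]^3, so k = rate / [A]^3.
Step 2: k = 0.0354 / (1.66)^3 = 0.0354 / 4.574.
Step 3: k = 0.007739 (mol/L)⁻²·min⁻¹.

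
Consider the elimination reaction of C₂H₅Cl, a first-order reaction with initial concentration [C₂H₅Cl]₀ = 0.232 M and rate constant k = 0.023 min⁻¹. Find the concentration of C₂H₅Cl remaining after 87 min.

0.03137 M

Step 1: For a first-order reaction: [C₂H₅Cl] = [C₂H₅Cl]₀ × e^(-kt)
Step 2: [C₂H₅Cl] = 0.232 × e^(-0.023 × 87)
Step 3: [C₂H₅Cl] = 0.232 × e^(-2.001)
Step 4: [C₂H₅Cl] = 0.232 × 0.1352 = 0.03137 M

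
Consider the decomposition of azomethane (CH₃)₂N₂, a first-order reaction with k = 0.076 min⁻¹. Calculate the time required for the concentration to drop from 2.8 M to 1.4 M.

9.12 min

Step 1: For first-order: t = ln([azomethane]₀/[azomethane])/k
Step 2: t = ln(2.8/1.4)/0.076
Step 3: t = ln(2)/0.076
Step 4: t = 0.6931/0.076 = 9.12 min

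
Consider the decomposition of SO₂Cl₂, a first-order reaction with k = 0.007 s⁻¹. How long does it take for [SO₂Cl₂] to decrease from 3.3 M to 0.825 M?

198 s

Step 1: For first-order: t = ln([SO₂Cl₂]₀/[SO₂Cl₂])/k
Step 2: t = ln(3.3/0.825)/0.007
Step 3: t = ln(4)/0.007
Step 4: t = 1.386/0.007 = 198 s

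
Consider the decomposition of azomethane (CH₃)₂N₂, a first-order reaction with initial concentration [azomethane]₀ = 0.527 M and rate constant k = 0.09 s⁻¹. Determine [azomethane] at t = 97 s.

8.52e-05 M

Step 1: For a first-order reaction: [azomethane] = [azomethane]₀ × e^(-kt)
Step 2: [azomethane] = 0.527 × e^(-0.09 × 97)
Step 3: [azomethane] = 0.527 × e^(-8.73)
Step 4: [azomethane] = 0.527 × 0.000161662 = 8.52e-05 M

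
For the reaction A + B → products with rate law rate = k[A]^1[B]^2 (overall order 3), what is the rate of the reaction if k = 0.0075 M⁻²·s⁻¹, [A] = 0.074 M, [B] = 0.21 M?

2.448e-05 M/s

Step 1: The rate law is rate = k[A]^1[B]^2, overall order = 1+2 = 3
Step 2: Substitute values: rate = 0.0075 × (0.074)^1 × (0.21)^2
Step 3: rate = 0.0075 × 0.074 × 0.0441 = 2.44755e-05 M/s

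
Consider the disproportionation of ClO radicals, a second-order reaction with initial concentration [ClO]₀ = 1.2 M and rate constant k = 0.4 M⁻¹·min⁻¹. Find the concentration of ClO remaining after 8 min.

0.2479 M

Step 1: For a second-order reaction: 1/[ClO] = 1/[ClO]₀ + kt
Step 2: 1/[ClO] = 1/1.2 + 0.4 × 8
Step 3: 1/[ClO] = 0.8333 + 3.2 = 4.033
Step 4: [ClO] = 1/4.033 = 0.2479 M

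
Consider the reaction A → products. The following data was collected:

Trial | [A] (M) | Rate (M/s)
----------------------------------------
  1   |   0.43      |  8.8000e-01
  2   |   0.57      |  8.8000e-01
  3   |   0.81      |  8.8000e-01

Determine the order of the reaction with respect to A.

zeroth order (0)

Step 1: Compare trials - when concentration changes, rate stays constant.
Step 2: rate₂/rate₁ = 8.8000e-01/8.8000e-01 = 1
Step 3: [A]₂/[A]₁ = 0.57/0.43 = 1.326
Step 4: Since rate ratio ≈ (conc ratio)^0, the reaction is zeroth order.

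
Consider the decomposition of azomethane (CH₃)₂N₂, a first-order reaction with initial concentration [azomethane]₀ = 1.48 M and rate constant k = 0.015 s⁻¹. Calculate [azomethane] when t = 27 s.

0.9871 M

Step 1: For a first-order reaction: [azomethane] = [azomethane]₀ × e^(-kt)
Step 2: [azomethane] = 1.48 × e^(-0.015 × 27)
Step 3: [azomethane] = 1.48 × e^(-0.405)
Step 4: [azomethane] = 1.48 × 0.666977 = 0.9871 M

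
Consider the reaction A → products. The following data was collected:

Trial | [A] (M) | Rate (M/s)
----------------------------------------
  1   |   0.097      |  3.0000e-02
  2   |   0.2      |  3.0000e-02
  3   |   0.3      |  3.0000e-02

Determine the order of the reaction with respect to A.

zeroth order (0)

Step 1: Compare trials - when concentration changes, rate stays constant.
Step 2: rate₂/rate₁ = 3.0000e-02/3.0000e-02 = 1
Step 3: [A]₂/[A]₁ = 0.2/0.097 = 2.062
Step 4: Since rate ratio ≈ (conc ratio)^0, the reaction is zeroth order.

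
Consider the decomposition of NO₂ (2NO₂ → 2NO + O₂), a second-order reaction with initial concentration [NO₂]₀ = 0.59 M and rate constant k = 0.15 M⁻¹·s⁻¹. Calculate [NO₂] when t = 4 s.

0.4357 M

Step 1: For a second-order reaction: 1/[NO₂] = 1/[NO₂]₀ + kt
Step 2: 1/[NO₂] = 1/0.59 + 0.15 × 4
Step 3: 1/[NO₂] = 1.695 + 0.6 = 2.295
Step 4: [NO₂] = 1/2.295 = 0.4357 M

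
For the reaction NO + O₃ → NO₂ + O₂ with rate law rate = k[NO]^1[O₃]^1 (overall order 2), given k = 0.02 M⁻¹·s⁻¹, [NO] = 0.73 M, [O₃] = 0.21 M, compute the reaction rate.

0.003066 M/s

Step 1: The rate law is rate = k[NO]^1[O₃]^1, overall order = 1+1 = 2
Step 2: Substitute values: rate = 0.02 × (0.73)^1 × (0.21)^1
Step 3: rate = 0.02 × 0.73 × 0.21 = 0.003066 M/s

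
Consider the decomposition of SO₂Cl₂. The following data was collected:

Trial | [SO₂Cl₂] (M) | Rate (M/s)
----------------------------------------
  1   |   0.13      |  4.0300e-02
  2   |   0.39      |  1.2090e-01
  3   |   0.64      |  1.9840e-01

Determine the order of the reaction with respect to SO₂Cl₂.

first order (1)

Step 1: Compare trials to find order n where rate₂/rate₁ = ([SO₂Cl₂]₂/[SO₂Cl₂]₁)^n
Step 2: rate₂/rate₁ = 1.2090e-01/4.0300e-02 = 3
Step 3: [SO₂Cl₂]₂/[SO₂Cl₂]₁ = 0.39/0.13 = 3
Step 4: n = ln(3)/ln(3) = 1.00 ≈ 1
Step 5: The reaction is first order in SO₂Cl₂.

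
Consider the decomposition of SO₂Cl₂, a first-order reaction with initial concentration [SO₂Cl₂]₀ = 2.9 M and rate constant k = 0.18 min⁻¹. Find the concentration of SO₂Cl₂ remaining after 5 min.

1.179 M

Step 1: For a first-order reaction: [SO₂Cl₂] = [SO₂Cl₂]₀ × e^(-kt)
Step 2: [SO₂Cl₂] = 2.9 × e^(-0.18 × 5)
Step 3: [SO₂Cl₂] = 2.9 × e^(-0.9)
Step 4: [SO₂Cl₂] = 2.9 × 0.40657 = 1.179 M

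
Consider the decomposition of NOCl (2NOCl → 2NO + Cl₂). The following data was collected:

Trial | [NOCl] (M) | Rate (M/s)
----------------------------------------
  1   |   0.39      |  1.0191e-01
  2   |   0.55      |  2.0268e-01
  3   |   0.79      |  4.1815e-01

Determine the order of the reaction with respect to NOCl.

second order (2)

Step 1: Compare trials to find order n where rate₂/rate₁ = ([NOCl]₂/[NOCl]₁)^n
Step 2: rate₂/rate₁ = 2.0268e-01/1.0191e-01 = 1.989
Step 3: [NOCl]₂/[NOCl]₁ = 0.55/0.39 = 1.41
Step 4: n = ln(1.989)/ln(1.41) = 2.00 ≈ 2
Step 5: The reaction is second order in NOCl.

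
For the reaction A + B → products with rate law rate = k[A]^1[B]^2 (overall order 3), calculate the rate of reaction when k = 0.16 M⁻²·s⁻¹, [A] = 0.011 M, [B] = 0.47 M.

0.0003888 M/s

Step 1: The rate law is rate = k[A]^1[B]^2, overall order = 1+2 = 3
Step 2: Substitute values: rate = 0.16 × (0.011)^1 × (0.47)^2
Step 3: rate = 0.16 × 0.011 × 0.2209 = 0.000388784 M/s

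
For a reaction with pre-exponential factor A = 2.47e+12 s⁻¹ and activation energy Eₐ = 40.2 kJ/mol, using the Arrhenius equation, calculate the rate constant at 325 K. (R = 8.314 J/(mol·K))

8.54e+05 s⁻¹

Step 1: Use the Arrhenius equation: k = A × exp(-Eₐ/RT)
Step 2: Convert Eₐ to J/mol: 40.2 kJ/mol = 40200 J/mol
Step 3: Calculate the exponent: -Eₐ/(RT) = -40200/(8.314 × 325) = -14.87759
Step 4: k = 2.47e+12 × exp(-14.87759)
Step 5: k = 2.47e+12 × 3.45736e-07 = 8.5397e+05 s⁻¹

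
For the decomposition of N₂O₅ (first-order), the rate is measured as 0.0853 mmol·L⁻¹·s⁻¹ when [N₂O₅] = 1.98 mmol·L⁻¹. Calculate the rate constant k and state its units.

0.04308 s⁻¹

Step 1: rate = k[N₂O₅]^1, so k = rate / [N₂O₅]^1.
Step 2: k = 0.0853 / (1.98)^1 = 0.0853 / 1.98.
Step 3: k = 0.04308 s⁻¹.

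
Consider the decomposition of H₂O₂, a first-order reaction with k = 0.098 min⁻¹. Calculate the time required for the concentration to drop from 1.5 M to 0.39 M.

13.75 min

Step 1: For first-order: t = ln([H₂O₂]₀/[H₂O₂])/k
Step 2: t = ln(1.5/0.39)/0.098
Step 3: t = ln(3.846)/0.098
Step 4: t = 1.347/0.098 = 13.75 min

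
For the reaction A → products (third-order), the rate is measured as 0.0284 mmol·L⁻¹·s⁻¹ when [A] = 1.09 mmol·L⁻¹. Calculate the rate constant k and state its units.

0.02193 (mmol·L⁻¹)⁻²·s⁻¹

Step 1: rate = k[A]^3, so k = rate / [A]^3.
Step 2: k = 0.0284 / (1.09)^3 = 0.0284 / 1.295.
Step 3: k = 0.02193 (mmol·L⁻¹)⁻²·s⁻¹.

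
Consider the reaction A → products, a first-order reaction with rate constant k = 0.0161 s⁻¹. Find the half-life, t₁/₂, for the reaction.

43.05 s

Step 1: For a first-order reaction, t₁/₂ = ln(2)/k
Step 2: t₁/₂ = ln(2)/0.0161
Step 3: t₁/₂ = 0.6931/0.0161 = 43.05 s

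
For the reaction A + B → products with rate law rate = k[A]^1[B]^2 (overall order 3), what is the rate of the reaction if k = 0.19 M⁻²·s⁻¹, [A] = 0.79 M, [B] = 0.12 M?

0.002161 M/s

Step 1: The rate law is rate = k[A]^1[B]^2, overall order = 1+2 = 3
Step 2: Substitute values: rate = 0.19 × (0.79)^1 × (0.12)^2
Step 3: rate = 0.19 × 0.79 × 0.0144 = 0.00216144 M/s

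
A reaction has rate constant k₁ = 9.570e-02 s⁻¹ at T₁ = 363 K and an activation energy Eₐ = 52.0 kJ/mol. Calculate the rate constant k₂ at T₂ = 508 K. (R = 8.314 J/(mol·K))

1.309e+01 s⁻¹

Step 1: Use the two-temperature Arrhenius form: ln(k₂/k₁) = -Eₐ/R × (1/T₂ - 1/T₁)
Step 2: Convert Eₐ to J/mol: 52.0 kJ/mol = 52000 J/mol
Step 3: 1/T₂ - 1/T₁ = 1/508 - 1/363 = -7.863170e-04 K⁻¹
Step 4: ln(k₂/k₁) = -52000/8.314 × -7.863170e-04 = 4.91803
Step 5: k₂ = k₁ × exp(4.91803) = 9.570e-02 × 1.36733e+02 = 1.309e+01 s⁻¹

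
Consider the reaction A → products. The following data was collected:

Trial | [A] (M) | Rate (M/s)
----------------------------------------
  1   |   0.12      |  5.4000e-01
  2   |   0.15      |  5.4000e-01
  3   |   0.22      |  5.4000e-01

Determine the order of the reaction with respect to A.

zeroth order (0)

Step 1: Compare trials - when concentration changes, rate stays constant.
Step 2: rate₂/rate₁ = 5.4000e-01/5.4000e-01 = 1
Step 3: [A]₂/[A]₁ = 0.15/0.12 = 1.25
Step 4: Since rate ratio ≈ (conc ratio)^0, the reaction is zeroth order.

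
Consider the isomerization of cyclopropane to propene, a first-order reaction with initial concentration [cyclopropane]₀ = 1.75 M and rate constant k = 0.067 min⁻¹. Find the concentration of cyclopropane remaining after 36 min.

0.1569 M

Step 1: For a first-order reaction: [cyclopropane] = [cyclopropane]₀ × e^(-kt)
Step 2: [cyclopropane] = 1.75 × e^(-0.067 × 36)
Step 3: [cyclopropane] = 1.75 × e^(-2.412)
Step 4: [cyclopropane] = 1.75 × 0.0896358 = 0.1569 M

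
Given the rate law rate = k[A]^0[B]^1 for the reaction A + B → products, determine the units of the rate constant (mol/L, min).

min⁻¹

Step 1: Overall order = 0 + 1 = 1.
Step 2: rate has units mol/L·min⁻¹; [A]^0[B]^1 has units (mol/L)^1.
Step 3: k = rate/([A]^0[B]^1), so units of k = (mol/L)^(1-1)·min⁻¹ = min⁻¹.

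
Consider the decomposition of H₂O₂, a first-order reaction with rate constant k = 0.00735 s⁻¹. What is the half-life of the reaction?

94.31 s

Step 1: For a first-order reaction, t₁/₂ = ln(2)/k
Step 2: t₁/₂ = ln(2)/0.00735
Step 3: t₁/₂ = 0.6931/0.00735 = 94.31 s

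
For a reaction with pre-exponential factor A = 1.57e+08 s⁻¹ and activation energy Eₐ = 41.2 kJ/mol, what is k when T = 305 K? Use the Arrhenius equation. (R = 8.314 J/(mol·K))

1.38e+01 s⁻¹

Step 1: Use the Arrhenius equation: k = A × exp(-Eₐ/RT)
Step 2: Convert Eₐ to J/mol: 41.2 kJ/mol = 41200 J/mol
Step 3: Calculate the exponent: -Eₐ/(RT) = -41200/(8.314 × 305) = -16.24753
Step 4: k = 1.57e+08 × exp(-16.24753)
Step 5: k = 1.57e+08 × 8.78592e-08 = 1.3794e+01 s⁻¹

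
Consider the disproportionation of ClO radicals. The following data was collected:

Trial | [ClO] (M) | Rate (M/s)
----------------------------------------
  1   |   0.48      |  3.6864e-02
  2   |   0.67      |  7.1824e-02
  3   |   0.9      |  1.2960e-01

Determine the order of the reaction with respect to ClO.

second order (2)

Step 1: Compare trials to find order n where rate₂/rate₁ = ([ClO]₂/[ClO]₁)^n
Step 2: rate₂/rate₁ = 7.1824e-02/3.6864e-02 = 1.948
Step 3: [ClO]₂/[ClO]₁ = 0.67/0.48 = 1.396
Step 4: n = ln(1.948)/ln(1.396) = 2.00 ≈ 2
Step 5: The reaction is second order in ClO.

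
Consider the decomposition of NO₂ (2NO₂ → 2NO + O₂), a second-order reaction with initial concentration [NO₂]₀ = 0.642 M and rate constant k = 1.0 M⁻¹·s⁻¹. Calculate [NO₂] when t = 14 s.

0.06428 M

Step 1: For a second-order reaction: 1/[NO₂] = 1/[NO₂]₀ + kt
Step 2: 1/[NO₂] = 1/0.642 + 1.0 × 14
Step 3: 1/[NO₂] = 1.558 + 14 = 15.56
Step 4: [NO₂] = 1/15.56 = 0.06428 M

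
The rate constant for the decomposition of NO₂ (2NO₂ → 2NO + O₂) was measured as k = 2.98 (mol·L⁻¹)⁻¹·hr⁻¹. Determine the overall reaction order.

second order (2)

Step 1: The units of k for an nth-order reaction are (concentration)^(1-n)·(time)⁻¹.
Step 2: Here k has units (mol·L⁻¹)⁻¹·hr⁻¹, so the concentration exponent is -1.
Step 3: 1 - n = -1 ⇒ n = 2. The reaction is second order.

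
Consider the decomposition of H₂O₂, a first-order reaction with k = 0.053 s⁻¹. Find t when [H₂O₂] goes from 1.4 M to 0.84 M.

9.638 s

Step 1: For first-order: t = ln([H₂O₂]₀/[H₂O₂])/k
Step 2: t = ln(1.4/0.84)/0.053
Step 3: t = ln(1.667)/0.053
Step 4: t = 0.5108/0.053 = 9.638 s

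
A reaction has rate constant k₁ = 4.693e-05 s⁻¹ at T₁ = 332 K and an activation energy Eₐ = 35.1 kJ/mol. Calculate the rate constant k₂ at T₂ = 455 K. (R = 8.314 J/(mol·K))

1.460e-03 s⁻¹

Step 1: Use the two-temperature Arrhenius form: ln(k₂/k₁) = -Eₐ/R × (1/T₂ - 1/T₁)
Step 2: Convert Eₐ to J/mol: 35.1 kJ/mol = 35100 J/mol
Step 3: 1/T₂ - 1/T₁ = 1/455 - 1/332 = -8.142460e-04 K⁻¹
Step 4: ln(k₂/k₁) = -35100/8.314 × -8.142460e-04 = 3.43758
Step 5: k₂ = k₁ × exp(3.43758) = 4.693e-05 × 3.11116e+01 = 1.460e-03 s⁻¹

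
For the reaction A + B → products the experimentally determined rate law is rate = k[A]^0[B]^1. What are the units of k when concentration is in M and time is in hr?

hr⁻¹

Step 1: Overall order = 0 + 1 = 1.
Step 2: rate has units M·hr⁻¹; [A]^0[B]^1 has units M^1.
Step 3: k = rate/([A]^0[B]^1), so units of k = M^(1-1)·hr⁻¹ = hr⁻¹.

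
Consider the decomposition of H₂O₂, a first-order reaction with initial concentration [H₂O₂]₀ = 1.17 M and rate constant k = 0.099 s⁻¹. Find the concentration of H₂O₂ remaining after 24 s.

0.1087 M

Step 1: For a first-order reaction: [H₂O₂] = [H₂O₂]₀ × e^(-kt)
Step 2: [H₂O₂] = 1.17 × e^(-0.099 × 24)
Step 3: [H₂O₂] = 1.17 × e^(-2.376)
Step 4: [H₂O₂] = 1.17 × 0.0929215 = 0.1087 M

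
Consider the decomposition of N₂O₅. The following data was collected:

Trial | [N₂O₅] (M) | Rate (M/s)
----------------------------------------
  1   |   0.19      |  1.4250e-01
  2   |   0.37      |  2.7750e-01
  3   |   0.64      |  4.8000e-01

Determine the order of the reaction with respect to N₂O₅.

first order (1)

Step 1: Compare trials to find order n where rate₂/rate₁ = ([N₂O₅]₂/[N₂O₅]₁)^n
Step 2: rate₂/rate₁ = 2.7750e-01/1.4250e-01 = 1.947
Step 3: [N₂O₅]₂/[N₂O₅]₁ = 0.37/0.19 = 1.947
Step 4: n = ln(1.947)/ln(1.947) = 1.00 ≈ 1
Step 5: The reaction is first order in N₂O₅.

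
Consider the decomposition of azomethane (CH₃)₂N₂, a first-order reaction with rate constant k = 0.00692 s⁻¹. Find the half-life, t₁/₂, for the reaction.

100.2 s

Step 1: For a first-order reaction, t₁/₂ = ln(2)/k
Step 2: t₁/₂ = ln(2)/0.00692
Step 3: t₁/₂ = 0.6931/0.00692 = 100.2 s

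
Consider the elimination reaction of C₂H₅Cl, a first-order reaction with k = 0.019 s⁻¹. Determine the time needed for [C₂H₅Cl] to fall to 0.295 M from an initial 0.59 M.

36.48 s

Step 1: For first-order: t = ln([C₂H₅Cl]₀/[C₂H₅Cl])/k
Step 2: t = ln(0.59/0.295)/0.019
Step 3: t = ln(2)/0.019
Step 4: t = 0.6931/0.019 = 36.48 s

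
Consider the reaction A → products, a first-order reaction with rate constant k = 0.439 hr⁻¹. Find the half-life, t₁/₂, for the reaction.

1.579 hr

Step 1: For a first-order reaction, t₁/₂ = ln(2)/k
Step 2: t₁/₂ = ln(2)/0.439
Step 3: t₁/₂ = 0.6931/0.439 = 1.579 hr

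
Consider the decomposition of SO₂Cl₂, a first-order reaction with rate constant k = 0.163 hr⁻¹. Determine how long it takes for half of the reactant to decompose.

4.252 hr

Step 1: For a first-order reaction, t₁/₂ = ln(2)/k
Step 2: t₁/₂ = ln(2)/0.163
Step 3: t₁/₂ = 0.6931/0.163 = 4.252 hr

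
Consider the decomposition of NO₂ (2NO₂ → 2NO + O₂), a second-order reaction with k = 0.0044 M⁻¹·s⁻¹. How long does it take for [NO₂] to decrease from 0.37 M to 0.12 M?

1280 s

Step 1: For second-order: t = (1/[NO₂] - 1/[NO₂]₀)/k
Step 2: t = (1/0.12 - 1/0.37)/0.0044
Step 3: t = (8.333 - 2.703)/0.0044
Step 4: t = 5.631/0.0044 = 1280 s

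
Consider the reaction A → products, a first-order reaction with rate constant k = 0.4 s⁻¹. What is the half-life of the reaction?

1.733 s

Step 1: For a first-order reaction, t₁/₂ = ln(2)/k
Step 2: t₁/₂ = ln(2)/0.4
Step 3: t₁/₂ = 0.6931/0.4 = 1.733 s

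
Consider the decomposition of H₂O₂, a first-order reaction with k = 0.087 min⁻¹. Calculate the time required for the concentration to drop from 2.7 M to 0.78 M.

14.27 min

Step 1: For first-order: t = ln([H₂O₂]₀/[H₂O₂])/k
Step 2: t = ln(2.7/0.78)/0.087
Step 3: t = ln(3.462)/0.087
Step 4: t = 1.242/0.087 = 14.27 min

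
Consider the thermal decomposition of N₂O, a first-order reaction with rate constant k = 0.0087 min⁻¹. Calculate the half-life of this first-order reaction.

79.67 min

Step 1: For a first-order reaction, t₁/₂ = ln(2)/k
Step 2: t₁/₂ = ln(2)/0.0087
Step 3: t₁/₂ = 0.6931/0.0087 = 79.67 min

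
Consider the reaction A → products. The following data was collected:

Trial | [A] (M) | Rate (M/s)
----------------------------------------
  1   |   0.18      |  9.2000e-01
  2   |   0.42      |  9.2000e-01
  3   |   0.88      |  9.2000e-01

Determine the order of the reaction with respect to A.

zeroth order (0)

Step 1: Compare trials - when concentration changes, rate stays constant.
Step 2: rate₂/rate₁ = 9.2000e-01/9.2000e-01 = 1
Step 3: [A]₂/[A]₁ = 0.42/0.18 = 2.333
Step 4: Since rate ratio ≈ (conc ratio)^0, the reaction is zeroth order.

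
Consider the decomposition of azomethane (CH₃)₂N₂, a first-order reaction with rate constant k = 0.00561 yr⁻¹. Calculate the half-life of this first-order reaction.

123.6 yr

Step 1: For a first-order reaction, t₁/₂ = ln(2)/k
Step 2: t₁/₂ = ln(2)/0.00561
Step 3: t₁/₂ = 0.6931/0.00561 = 123.6 yr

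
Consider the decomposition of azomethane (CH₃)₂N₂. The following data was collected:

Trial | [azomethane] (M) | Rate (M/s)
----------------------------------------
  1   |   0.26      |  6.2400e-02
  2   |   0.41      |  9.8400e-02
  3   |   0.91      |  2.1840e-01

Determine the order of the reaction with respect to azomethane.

first order (1)

Step 1: Compare trials to find order n where rate₂/rate₁ = ([azomethane]₂/[azomethane]₁)^n
Step 2: rate₂/rate₁ = 9.8400e-02/6.2400e-02 = 1.577
Step 3: [azomethane]₂/[azomethane]₁ = 0.41/0.26 = 1.577
Step 4: n = ln(1.577)/ln(1.577) = 1.00 ≈ 1
Step 5: The reaction is first order in azomethane.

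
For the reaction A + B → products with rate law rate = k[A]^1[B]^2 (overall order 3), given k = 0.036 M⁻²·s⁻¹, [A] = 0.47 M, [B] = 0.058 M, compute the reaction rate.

5.692e-05 M/s

Step 1: The rate law is rate = k[A]^1[B]^2, overall order = 1+2 = 3
Step 2: Substitute values: rate = 0.036 × (0.47)^1 × (0.058)^2
Step 3: rate = 0.036 × 0.47 × 0.003364 = 5.69189e-05 M/s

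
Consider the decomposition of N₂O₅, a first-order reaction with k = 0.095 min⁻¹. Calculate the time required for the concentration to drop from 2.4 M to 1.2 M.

7.296 min

Step 1: For first-order: t = ln([N₂O₅]₀/[N₂O₅])/k
Step 2: t = ln(2.4/1.2)/0.095
Step 3: t = ln(2)/0.095
Step 4: t = 0.6931/0.095 = 7.296 min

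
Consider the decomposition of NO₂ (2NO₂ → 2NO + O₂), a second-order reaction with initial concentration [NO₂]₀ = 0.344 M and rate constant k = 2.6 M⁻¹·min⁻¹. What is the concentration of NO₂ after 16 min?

0.02247 M

Step 1: For a second-order reaction: 1/[NO₂] = 1/[NO₂]₀ + kt
Step 2: 1/[NO₂] = 1/0.344 + 2.6 × 16
Step 3: 1/[NO₂] = 2.907 + 41.6 = 44.51
Step 4: [NO₂] = 1/44.51 = 0.02247 M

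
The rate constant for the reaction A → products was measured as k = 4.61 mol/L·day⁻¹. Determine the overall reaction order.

zeroth order (0)

Step 1: The units of k for an nth-order reaction are (concentration)^(1-n)·(time)⁻¹.
Step 2: Here k has units mol/L·day⁻¹, so the concentration exponent is 1.
Step 3: 1 - n = 1 ⇒ n = 0. The reaction is zeroth order.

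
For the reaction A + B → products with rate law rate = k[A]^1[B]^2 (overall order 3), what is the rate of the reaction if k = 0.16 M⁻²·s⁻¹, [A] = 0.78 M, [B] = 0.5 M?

0.0312 M/s

Step 1: The rate law is rate = k[A]^1[B]^2, overall order = 1+2 = 3
Step 2: Substitute values: rate = 0.16 × (0.78)^1 × (0.5)^2
Step 3: rate = 0.16 × 0.78 × 0.25 = 0.0312 M/s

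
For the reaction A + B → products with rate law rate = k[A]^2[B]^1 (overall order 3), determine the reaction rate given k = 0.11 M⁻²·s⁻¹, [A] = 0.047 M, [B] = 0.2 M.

4.86e-05 M/s

Step 1: The rate law is rate = k[A]^2[B]^1, overall order = 2+1 = 3
Step 2: Substitute values: rate = 0.11 × (0.047)^2 × (0.2)^1
Step 3: rate = 0.11 × 0.002209 × 0.2 = 4.8598e-05 M/s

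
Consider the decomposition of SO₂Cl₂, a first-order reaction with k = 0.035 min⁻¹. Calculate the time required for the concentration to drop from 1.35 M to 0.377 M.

36.45 min

Step 1: For first-order: t = ln([SO₂Cl₂]₀/[SO₂Cl₂])/k
Step 2: t = ln(1.35/0.377)/0.035
Step 3: t = ln(3.581)/0.035
Step 4: t = 1.276/0.035 = 36.45 min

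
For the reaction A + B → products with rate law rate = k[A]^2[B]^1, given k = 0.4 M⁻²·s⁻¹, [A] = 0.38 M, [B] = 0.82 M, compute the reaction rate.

0.04736 M/s

Step 1: The rate law is rate = k[A]^2[B]^1
Step 2: Substitute: rate = 0.4 × (0.38)^2 × (0.82)^1
Step 3: rate = 0.4 × 0.1444 × 0.82 = 0.0473632 M/s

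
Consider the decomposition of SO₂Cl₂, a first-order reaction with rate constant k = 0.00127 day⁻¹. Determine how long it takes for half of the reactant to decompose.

545.8 day

Step 1: For a first-order reaction, t₁/₂ = ln(2)/k
Step 2: t₁/₂ = ln(2)/0.00127
Step 3: t₁/₂ = 0.6931/0.00127 = 545.8 day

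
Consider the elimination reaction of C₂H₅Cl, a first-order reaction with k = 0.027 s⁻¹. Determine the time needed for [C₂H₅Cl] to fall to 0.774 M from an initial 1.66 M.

28.26 s

Step 1: For first-order: t = ln([C₂H₅Cl]₀/[C₂H₅Cl])/k
Step 2: t = ln(1.66/0.774)/0.027
Step 3: t = ln(2.145)/0.027
Step 4: t = 0.763/0.027 = 28.26 s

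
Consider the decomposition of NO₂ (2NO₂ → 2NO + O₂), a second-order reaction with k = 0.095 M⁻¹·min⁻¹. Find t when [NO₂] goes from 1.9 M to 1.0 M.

4.986 min

Step 1: For second-order: t = (1/[NO₂] - 1/[NO₂]₀)/k
Step 2: t = (1/1.0 - 1/1.9)/0.095
Step 3: t = (1 - 0.5263)/0.095
Step 4: t = 0.4737/0.095 = 4.986 min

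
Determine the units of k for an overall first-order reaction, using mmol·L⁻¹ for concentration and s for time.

s⁻¹

Step 1: For overall order n, rate = k × (concentration)^n.
Step 2: Rate has units mmol·L⁻¹·s⁻¹; concentration term has units (mmol·L⁻¹)^1.
Step 3: k = rate / (concentration)^n, so units of k = (mmol·L⁻¹)^(1-1)·s⁻¹ = s⁻¹.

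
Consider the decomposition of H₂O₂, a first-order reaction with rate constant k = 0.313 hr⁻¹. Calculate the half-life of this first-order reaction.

2.215 hr

Step 1: For a first-order reaction, t₁/₂ = ln(2)/k
Step 2: t₁/₂ = ln(2)/0.313
Step 3: t₁/₂ = 0.6931/0.313 = 2.215 hr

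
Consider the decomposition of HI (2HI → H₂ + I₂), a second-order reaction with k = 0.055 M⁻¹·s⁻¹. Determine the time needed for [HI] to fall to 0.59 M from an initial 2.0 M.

21.73 s

Step 1: For second-order: t = (1/[HI] - 1/[HI]₀)/k
Step 2: t = (1/0.59 - 1/2.0)/0.055
Step 3: t = (1.695 - 0.5)/0.055
Step 4: t = 1.195/0.055 = 21.73 s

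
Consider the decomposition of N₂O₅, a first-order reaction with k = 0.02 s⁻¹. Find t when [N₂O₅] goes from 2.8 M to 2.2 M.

12.06 s

Step 1: For first-order: t = ln([N₂O₅]₀/[N₂O₅])/k
Step 2: t = ln(2.8/2.2)/0.02
Step 3: t = ln(1.273)/0.02
Step 4: t = 0.2412/0.02 = 12.06 s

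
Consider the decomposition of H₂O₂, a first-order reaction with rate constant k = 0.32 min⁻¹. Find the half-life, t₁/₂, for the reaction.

2.166 min

Step 1: For a first-order reaction, t₁/₂ = ln(2)/k
Step 2: t₁/₂ = ln(2)/0.32
Step 3: t₁/₂ = 0.6931/0.32 = 2.166 min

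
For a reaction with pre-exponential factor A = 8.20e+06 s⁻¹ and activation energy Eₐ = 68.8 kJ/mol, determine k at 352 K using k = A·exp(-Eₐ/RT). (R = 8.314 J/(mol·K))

5.06e-04 s⁻¹

Step 1: Use the Arrhenius equation: k = A × exp(-Eₐ/RT)
Step 2: Convert Eₐ to J/mol: 68.8 kJ/mol = 68800 J/mol
Step 3: Calculate the exponent: -Eₐ/(RT) = -68800/(8.314 × 352) = -23.50909
Step 4: k = 8.20e+06 × exp(-23.50909)
Step 5: k = 8.20e+06 × 6.16782e-11 = 5.0576e-04 s⁻¹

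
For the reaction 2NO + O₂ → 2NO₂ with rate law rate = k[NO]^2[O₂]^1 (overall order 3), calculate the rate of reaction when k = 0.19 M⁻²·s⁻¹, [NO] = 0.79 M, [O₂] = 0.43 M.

0.05099 M/s

Step 1: The rate law is rate = k[NO]^2[O₂]^1, overall order = 2+1 = 3
Step 2: Substitute values: rate = 0.19 × (0.79)^2 × (0.43)^1
Step 3: rate = 0.19 × 0.6241 × 0.43 = 0.050989 M/s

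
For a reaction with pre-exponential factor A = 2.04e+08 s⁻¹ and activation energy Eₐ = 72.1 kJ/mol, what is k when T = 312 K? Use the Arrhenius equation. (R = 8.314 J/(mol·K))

1.73e-04 s⁻¹

Step 1: Use the Arrhenius equation: k = A × exp(-Eₐ/RT)
Step 2: Convert Eₐ to J/mol: 72.1 kJ/mol = 72100 J/mol
Step 3: Calculate the exponent: -Eₐ/(RT) = -72100/(8.314 × 312) = -27.79525
Step 4: k = 2.04e+08 × exp(-27.79525)
Step 5: k = 2.04e+08 × 8.48548e-13 = 1.7310e-04 s⁻¹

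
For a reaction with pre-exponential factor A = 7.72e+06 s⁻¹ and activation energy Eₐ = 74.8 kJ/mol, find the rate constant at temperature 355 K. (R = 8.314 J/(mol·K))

7.61e-05 s⁻¹

Step 1: Use the Arrhenius equation: k = A × exp(-Eₐ/RT)
Step 2: Convert Eₐ to J/mol: 74.8 kJ/mol = 74800 J/mol
Step 3: Calculate the exponent: -Eₐ/(RT) = -74800/(8.314 × 355) = -25.34330
Step 4: k = 7.72e+06 × exp(-25.34330)
Step 5: k = 7.72e+06 × 9.85246e-12 = 7.6061e-05 s⁻¹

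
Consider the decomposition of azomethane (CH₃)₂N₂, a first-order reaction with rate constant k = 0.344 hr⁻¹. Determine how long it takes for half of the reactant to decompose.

2.015 hr

Step 1: For a first-order reaction, t₁/₂ = ln(2)/k
Step 2: t₁/₂ = ln(2)/0.344
Step 3: t₁/₂ = 0.6931/0.344 = 2.015 hr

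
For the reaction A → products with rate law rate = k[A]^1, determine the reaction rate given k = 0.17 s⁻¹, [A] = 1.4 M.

0.238 M/s

Step 1: Identify the rate law: rate = k[A]^1
Step 2: Substitute values: rate = 0.17 × (1.4)^1
Step 3: Calculate: rate = 0.17 × 1.4 = 0.238 M/s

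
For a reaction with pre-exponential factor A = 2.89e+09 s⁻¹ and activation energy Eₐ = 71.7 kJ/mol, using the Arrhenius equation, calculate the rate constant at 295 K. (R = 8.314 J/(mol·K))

5.82e-04 s⁻¹

Step 1: Use the Arrhenius equation: k = A × exp(-Eₐ/RT)
Step 2: Convert Eₐ to J/mol: 71.7 kJ/mol = 71700 J/mol
Step 3: Calculate the exponent: -Eₐ/(RT) = -71700/(8.314 × 295) = -29.23392
Step 4: k = 2.89e+09 × exp(-29.23392)
Step 5: k = 2.89e+09 × 2.01312e-13 = 5.8179e-04 s⁻¹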